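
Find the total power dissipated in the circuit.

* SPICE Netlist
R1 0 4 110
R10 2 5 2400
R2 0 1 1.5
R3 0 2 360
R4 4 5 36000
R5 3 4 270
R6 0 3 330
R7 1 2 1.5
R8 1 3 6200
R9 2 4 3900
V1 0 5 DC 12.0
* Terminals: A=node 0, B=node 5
Nodal analysis, taking node 5 as the 0 V reference.
Source V1 fixes V_0 = 12 V.
KCL at each unknown node (sum of currents leaving = 0; resistances in Ω):
  Node 1: (V_1 - 12)/1.5 + (V_1 - V_2)/1.5 + (V_1 - V_3)/6200 = 0
  Node 2: (V_2 - 12)/360 + (V_2 - V_1)/1.5 + (V_2 - V_4)/3900 + (V_2 - 0)/2400 = 0
  Node 3: (V_3 - V_4)/270 + (V_3 - 12)/330 + (V_3 - V_1)/6200 = 0
  Node 4: (V_4 - 12)/110 + (V_4 - 0)/36000 + (V_4 - V_3)/270 + (V_4 - V_2)/3900 = 0
Collecting terms (coefficients in siemens):
  1.333·V_1 - 0.6667·V_2 - 0.0001613·V_3 = 8
  0.6701·V_2 - 0.6667·V_1 - 0.0002564·V_4 = 0.03333
  0.006895·V_3 - 0.0001613·V_1 - 0.003704·V_4 = 0.03636
  0.01308·V_4 - 0.0002564·V_2 - 0.003704·V_3 = 0.1091
Solving these 4 simultaneous equations (Gaussian elimination) gives:
  V_1 = 11.99 V, V_2 = 11.99 V, V_3 = 11.98 V, V_4 = 11.97 V
Power in each resistor, P = (ΔV)²/R:
  P_R1 = (12 - 11.97)²/110 = 0.000008435 W
  P_R2 = (12 - 11.99)²/1.5 = 0.00003687 W
  P_R3 = (12 - 11.99)²/360 = 0.0000006144 W
  P_R4 = (11.97 - 0)²/36000 = 0.00398 W
  P_R5 = (11.98 - 11.97)²/270 = 0.0000007182 W
  P_R6 = (12 - 11.98)²/330 = 0.0000008285 W
  P_R7 = (11.99 - 11.99)²/1.5 = 0.00003685 W
  P_R8 = (11.99 - 11.98)²/6200 = 0.00000001335 W
  P_R9 = (11.99 - 11.97)²/3900 = 0.00000006231 W
  P_R10 = (11.99 - 0)²/2400 = 0.05985 W
P_total = P_R1 + P_R2 + P_R3 + P_R4 + P_R5 + P_R6 + P_R7 + P_R8 + P_R9 + P_R10 = 0.06392 W

Final answer: 0.06392 W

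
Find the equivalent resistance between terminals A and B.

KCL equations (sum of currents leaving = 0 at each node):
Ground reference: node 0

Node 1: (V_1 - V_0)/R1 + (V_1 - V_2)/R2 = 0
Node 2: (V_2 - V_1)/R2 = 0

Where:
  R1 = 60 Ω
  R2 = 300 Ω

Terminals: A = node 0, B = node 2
Reduce the network between node 0 (A) and node 2 (B) by series/parallel combination:
  Rs1 = R1 + R2 (series, joined only at node 1) = 60 + 300 = 360 Ω
R_eq = 360 Ω

Final answer: 360 Ω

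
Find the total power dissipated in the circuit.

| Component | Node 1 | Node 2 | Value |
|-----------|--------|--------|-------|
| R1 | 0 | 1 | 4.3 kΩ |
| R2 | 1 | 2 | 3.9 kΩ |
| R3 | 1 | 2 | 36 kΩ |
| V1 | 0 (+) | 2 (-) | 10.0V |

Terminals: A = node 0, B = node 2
Nodal analysis, taking node 2 as the 0 V reference.
Source V1 fixes V_0 = 10 V.
KCL at each unknown node (sum of currents leaving = 0; resistances in Ω):
  Node 1: (V_1 - 10)/4300 + (V_1 - 0)/3900 + (V_1 - 0)/36000 = 0
Collecting terms: 0.0005167 × V_1 = 0.002326  =>  V_1 = 4.5 V
Power in each resistor, P = (ΔV)²/R:
  P_R1 = (10 - 4.5)²/4300 = 0.007034 W
  P_R2 = (4.5 - 0)²/3900 = 0.005193 W
  P_R3 = (4.5 - 0)²/36000 = 0.0005626 W
P_total = P_R1 + P_R2 + P_R3 = 0.01279 W

Final answer: 0.01279 W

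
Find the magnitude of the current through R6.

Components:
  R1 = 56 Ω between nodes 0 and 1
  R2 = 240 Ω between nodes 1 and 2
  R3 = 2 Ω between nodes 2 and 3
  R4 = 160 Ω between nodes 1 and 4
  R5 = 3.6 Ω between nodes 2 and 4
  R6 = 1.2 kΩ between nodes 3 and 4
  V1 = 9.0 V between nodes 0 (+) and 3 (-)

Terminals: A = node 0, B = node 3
Nodal analysis, taking node 3 as the 0 V reference.
Source V1 fixes V_0 = 9 V.
KCL at each unknown node (sum of currents leaving = 0; resistances in Ω):
  Node 1: (V_1 - 9)/56 + (V_1 - V_2)/240 + (V_1 - V_4)/160 = 0
  Node 2: (V_2 - V_1)/240 + (V_2 - 0)/2 + (V_2 - V_4)/3.6 = 0
  Node 4: (V_4 - V_1)/160 + (V_4 - V_2)/3.6 + (V_4 - 0)/1200 = 0
Collecting terms (coefficients in siemens):
  0.02827·V_1 - 0.004167·V_2 - 0.00625·V_4 = 0.1607
  0.7819·V_2 - 0.004167·V_1 - 0.2778·V_4 = 0
  0.2849·V_4 - 0.00625·V_1 - 0.2778·V_2 = 0
Solving these 3 simultaneous equations (Gaussian elimination) gives:
  V_1 = 5.754 V, V_2 = 0.1155 V, V_4 = 0.2389 V
I_R6 = (V_3 - V_4)/R6 = (0 - 0.2389)/1200 = -0.0001991 A
|I_R6| = 0.0001991 A

Final answer: |I_R6| = 0.0001991 A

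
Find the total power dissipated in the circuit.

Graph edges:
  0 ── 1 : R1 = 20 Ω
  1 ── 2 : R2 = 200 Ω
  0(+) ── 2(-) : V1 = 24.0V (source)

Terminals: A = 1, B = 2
Nodal analysis, taking node 2 as the 0 V reference.
Source V1 fixes V_0 = 24 V.
KCL at each unknown node (sum of currents leaving = 0; resistances in Ω):
  Node 1: (V_1 - 24)/20 + (V_1 - 0)/200 = 0
Collecting terms: 0.055 × V_1 = 1.2  =>  V_1 = 21.82 V
Power in each resistor, P = (ΔV)²/R:
  P_R1 = (24 - 21.82)²/20 = 0.238 W
  P_R2 = (21.82 - 0)²/200 = 2.38 W
P_total = P_R1 + P_R2 = 2.618 W

Final answer: 2.618 W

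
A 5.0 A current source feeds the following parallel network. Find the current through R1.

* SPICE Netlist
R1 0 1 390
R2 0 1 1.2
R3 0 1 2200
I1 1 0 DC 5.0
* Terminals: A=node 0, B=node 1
All resistors sit directly between nodes 0 and 1, so they are in parallel and share one voltage V; the full source current 5 A splits among them.
1/R_par = 1/390 + 1/1.2 + 1/2200 = 0.8364 S  =>  R_par = 1.196 Ω
V = I × R_par = 5 × 1.196 = 5.978 V
I_R1 = V/R1 = 5.978/390 = 0.01533 A

Final answer: 0.01533 A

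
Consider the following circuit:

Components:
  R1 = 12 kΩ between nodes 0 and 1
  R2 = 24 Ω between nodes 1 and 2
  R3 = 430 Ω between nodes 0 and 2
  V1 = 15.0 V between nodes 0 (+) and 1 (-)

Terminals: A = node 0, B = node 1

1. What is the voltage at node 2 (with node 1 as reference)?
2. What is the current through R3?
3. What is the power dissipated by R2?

Nodal analysis, taking node 1 as the 0 V reference.
Source V1 fixes V_0 = 15 V.
KCL at each unknown node (sum of currents leaving = 0; resistances in Ω):
  Node 2: (V_2 - 0)/24 + (V_2 - 15)/430 = 0
Collecting terms: 0.04399 × V_2 = 0.03488  =>  V_2 = 0.793 V
Part 1:
  Read off the nodal solution: V_2 = 0.793 V
Part 2:
  I_R3 = (V_0 - V_2)/R3 = (15 - 0.793)/430 = 0.03304 A
  Magnitude: I_R3 = 0.03304 A
Part 3:
  I_R2 = (V_1 - V_2)/R2 = (0 - 0.793)/24 = -0.03304 A
  P_R2 = I_R2² × R2 = (-0.03304)² × 24 = 0.0262 W

Final answers:
1. V_2 = 0.793 V
2. I_R3 = 0.03304 A
3. P_R2 = 0.0262 W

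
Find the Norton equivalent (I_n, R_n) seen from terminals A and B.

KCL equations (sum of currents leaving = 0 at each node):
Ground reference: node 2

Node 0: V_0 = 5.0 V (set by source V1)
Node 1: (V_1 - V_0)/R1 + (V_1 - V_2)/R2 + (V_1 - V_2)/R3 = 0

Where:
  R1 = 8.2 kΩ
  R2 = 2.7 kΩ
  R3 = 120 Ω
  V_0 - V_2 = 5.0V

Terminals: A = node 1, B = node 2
Find the Thévenin equivalent first; then I_n = V_th/R_th and R_n = R_th.
Step 1 — V_th is the open-circuit voltage V_A - V_B (nothing connected across the terminals).
Nodal analysis, taking node 2 as the 0 V reference.
Source V1 fixes V_0 = 5 V.
KCL at each unknown node (sum of currents leaving = 0; resistances in Ω):
  Node 1: (V_1 - 5)/8200 + (V_1 - 0)/2700 + (V_1 - 0)/120 = 0
Collecting terms: 0.008826 × V_1 = 0.0006098  =>  V_1 = 0.06909 V
V_th = V_1 - V_2 = 0.06909 - 0 = 0.06909 V
Step 2 — R_th: zero the source — replace V1 by a short circuit (node 2 merges into node 0) — and find the resistance seen between A (node 1) and B (node 0).
Reduce the network between node 1 (A) and node 0 (B) by series/parallel combination:
  Rp1 = R1 ‖ R2 ‖ R3 (parallel, all between nodes 0 and 1) = 1/(1/8200 + 1/2700 + 1/120) = 113.3 Ω
R_th = 113.3 Ω
I_n = V_th/R_th = 0.06909/113.3 = 0.0006098 A, and R_n = R_th = 113.3 Ω

Final answer: I_n = 0.0006098 A, R_n = 113.3 Ω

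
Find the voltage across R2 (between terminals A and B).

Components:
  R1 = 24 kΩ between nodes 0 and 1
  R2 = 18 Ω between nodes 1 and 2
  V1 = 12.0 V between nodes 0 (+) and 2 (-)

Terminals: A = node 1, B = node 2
R1 and R2 are in series across V1 (node 0 → node 1 → node 2), and the output A–B is taken across R2, so this is a voltage divider.
Series current: I = V1/(R1 + R2) = 12/(24000 + 18) = 12/24020 = 0.0004996 A
V_R2 = I × R2 = V1 × R2/(R1 + R2) = 12 × 18/24020 = 0.008993 V

Final answer: 0.008993 V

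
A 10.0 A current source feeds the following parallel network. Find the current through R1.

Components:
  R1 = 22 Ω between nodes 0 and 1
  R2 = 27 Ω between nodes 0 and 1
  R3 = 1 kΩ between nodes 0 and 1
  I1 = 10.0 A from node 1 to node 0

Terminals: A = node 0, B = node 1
All resistors sit directly between nodes 0 and 1, so they are in parallel and share one voltage V; the full source current 10 A splits among them.
1/R_par = 1/22 + 1/27 + 1/1000 = 0.08349 S  =>  R_par = 11.98 Ω
V = I × R_par = 10 × 11.98 = 119.8 V
I_R1 = V/R1 = 119.8/22 = 5.444 A

Final answer: 5.444 A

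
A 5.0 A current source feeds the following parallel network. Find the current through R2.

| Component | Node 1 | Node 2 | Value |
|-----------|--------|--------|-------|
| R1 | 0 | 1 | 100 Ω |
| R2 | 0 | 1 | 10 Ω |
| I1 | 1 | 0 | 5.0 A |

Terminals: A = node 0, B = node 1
All resistors sit directly between nodes 0 and 1, so they are in parallel and share one voltage V; the full source current 5 A splits among them.
1/R_par = 1/100 + 1/10 = 0.11 S  =>  R_par = 9.091 Ω
V = I × R_par = 5 × 9.091 = 45.45 V
I_R2 = V/R2 = 45.45/10 = 4.545 A

Final answer: 4.545 A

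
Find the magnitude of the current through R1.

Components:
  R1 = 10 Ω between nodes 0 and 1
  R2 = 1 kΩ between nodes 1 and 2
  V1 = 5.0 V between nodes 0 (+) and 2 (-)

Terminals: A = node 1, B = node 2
Nodal analysis, taking node 2 as the 0 V reference.
Source V1 fixes V_0 = 5 V.
KCL at each unknown node (sum of currents leaving = 0; resistances in Ω):
  Node 1: (V_1 - 5)/10 + (V_1 - 0)/1000 = 0
Collecting terms: 0.101 × V_1 = 0.5  =>  V_1 = 4.95 V
I_R1 = (V_0 - V_1)/R1 = (5 - 4.95)/10 = 0.00495 A
|I_R1| = 0.00495 A

Final answer: |I_R1| = 0.00495 A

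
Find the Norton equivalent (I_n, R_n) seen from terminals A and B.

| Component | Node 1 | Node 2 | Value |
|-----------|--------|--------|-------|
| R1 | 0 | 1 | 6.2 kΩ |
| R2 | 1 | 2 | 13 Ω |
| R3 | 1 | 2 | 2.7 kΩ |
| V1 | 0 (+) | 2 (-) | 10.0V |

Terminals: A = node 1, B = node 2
Find the Thévenin equivalent first; then I_n = V_th/R_th and R_n = R_th.
Step 1 — V_th is the open-circuit voltage V_A - V_B (nothing connected across the terminals).
Nodal analysis, taking node 2 as the 0 V reference.
Source V1 fixes V_0 = 10 V.
KCL at each unknown node (sum of currents leaving = 0; resistances in Ω):
  Node 1: (V_1 - 10)/6200 + (V_1 - 0)/13 + (V_1 - 0)/2700 = 0
Collecting terms: 0.07745 × V_1 = 0.001613  =>  V_1 = 0.02082 V
V_th = V_1 - V_2 = 0.02082 - 0 = 0.02082 V
Step 2 — R_th: zero the source — replace V1 by a short circuit (node 2 merges into node 0) — and find the resistance seen between A (node 1) and B (node 0).
Reduce the network between node 1 (A) and node 0 (B) by series/parallel combination:
  Rp1 = R1 ‖ R2 ‖ R3 (parallel, all between nodes 0 and 1) = 1/(1/6200 + 1/13 + 1/2700) = 12.91 Ω
R_th = 12.91 Ω
I_n = V_th/R_th = 0.02082/12.91 = 0.001613 A, and R_n = R_th = 12.91 Ω

Final answer: I_n = 0.001613 A, R_n = 12.91 Ω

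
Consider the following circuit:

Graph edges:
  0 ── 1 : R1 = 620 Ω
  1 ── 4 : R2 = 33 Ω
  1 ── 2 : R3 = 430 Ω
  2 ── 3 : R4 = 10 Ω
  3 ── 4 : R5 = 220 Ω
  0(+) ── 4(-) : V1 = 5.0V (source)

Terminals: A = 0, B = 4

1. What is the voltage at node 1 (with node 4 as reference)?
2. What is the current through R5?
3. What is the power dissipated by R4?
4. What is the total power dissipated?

Nodal analysis, taking node 4 as the 0 V reference.
Source V1 fixes V_0 = 5 V.
KCL at each unknown node (sum of currents leaving = 0; resistances in Ω):
  Node 1: (V_1 - 5)/620 + (V_1 - 0)/33 + (V_1 - V_2)/430 = 0
  Node 2: (V_2 - V_1)/430 + (V_2 - V_3)/10 = 0
  Node 3: (V_3 - V_2)/10 + (V_3 - 0)/220 = 0
Collecting terms (coefficients in siemens):
  0.03424·V_1 - 0.002326·V_2 = 0.008065
  0.1023·V_2 - 0.002326·V_1 - 0.1·V_3 = 0
  0.1045·V_3 - 0.1·V_2 = 0
Solving these 3 simultaneous equations (Gaussian elimination) gives:
  V_1 = 0.2412 V, V_2 = 0.08406 V, V_3 = 0.08041 V
Part 1:
  Read off the nodal solution: V_1 = 0.2412 V
Part 2:
  I_R5 = (V_3 - V_4)/R5 = (0.08041 - 0)/220 = 0.0003655 A
  Magnitude: I_R5 = 0.0003655 A
Part 3:
  I_R4 = (V_2 - V_3)/R4 = (0.08406 - 0.08041)/10 = 0.0003655 A
  P_R4 = I_R4² × R4 = (0.0003655)² × 10 = 0.000001336 W
Part 4:
  Power in each resistor, P = (ΔV)²/R:
    P_R1 = (5 - 0.2412)²/620 = 0.03653 W
    P_R2 = (0.2412 - 0)²/33 = 0.001763 W
    P_R3 = (0.2412 - 0.08406)²/430 = 0.00005744 W
    P_R4 = (0.08406 - 0.08041)²/10 = 0.000001336 W
    P_R5 = (0.08041 - 0)²/220 = 0.00002939 W
  P_total = P_R1 + P_R2 + P_R3 + P_R4 + P_R5 = 0.03838 W

Final answers:
1. V_1 = 0.2412 V
2. I_R5 = 0.0003655 A
3. P_R4 = 1.336e-06 W
4. P_total = 0.03838 W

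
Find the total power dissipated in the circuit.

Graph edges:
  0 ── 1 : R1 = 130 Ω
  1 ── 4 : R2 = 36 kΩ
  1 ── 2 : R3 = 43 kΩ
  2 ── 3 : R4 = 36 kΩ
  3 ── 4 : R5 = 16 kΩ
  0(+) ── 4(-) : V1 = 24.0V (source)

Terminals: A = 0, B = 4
Nodal analysis, taking node 4 as the 0 V reference.
Source V1 fixes V_0 = 24 V.
KCL at each unknown node (sum of currents leaving = 0; resistances in Ω):
  Node 1: (V_1 - 24)/130 + (V_1 - 0)/36000 + (V_1 - V_2)/43000 = 0
  Node 2: (V_2 - V_1)/43000 + (V_2 - V_3)/36000 = 0
  Node 3: (V_3 - V_2)/36000 + (V_3 - 0)/16000 = 0
Collecting terms (coefficients in siemens):
  0.007743·V_1 - 0.00002326·V_2 = 0.1846
  0.00005103·V_2 - 0.00002326·V_1 - 0.00002778·V_3 = 0
  0.00009028·V_3 - 0.00002778·V_2 = 0
Solving these 3 simultaneous equations (Gaussian elimination) gives:
  V_1 = 23.88 V, V_2 = 13.07 V, V_3 = 4.022 V
Power in each resistor, P = (ΔV)²/R:
  P_R1 = (24 - 23.88)²/130 = 0.0001088 W
  P_R2 = (23.88 - 0)²/36000 = 0.01584 W
  P_R3 = (23.88 - 13.07)²/43000 = 0.002717 W
  P_R4 = (13.07 - 4.022)²/36000 = 0.002275 W
  P_R5 = (4.022 - 0)²/16000 = 0.001011 W
P_total = P_R1 + P_R2 + P_R3 + P_R4 + P_R5 = 0.02195 W

Final answer: 0.02195 W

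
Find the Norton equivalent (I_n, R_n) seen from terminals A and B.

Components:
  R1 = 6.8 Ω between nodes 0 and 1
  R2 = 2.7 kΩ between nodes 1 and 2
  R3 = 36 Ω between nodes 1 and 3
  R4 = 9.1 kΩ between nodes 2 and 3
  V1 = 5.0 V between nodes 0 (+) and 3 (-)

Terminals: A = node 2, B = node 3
Find the Thévenin equivalent first; then I_n = V_th/R_th and R_n = R_th.
Step 1 — V_th is the open-circuit voltage V_A - V_B (nothing connected across the terminals).
Nodal analysis, taking node 3 as the 0 V reference.
Source V1 fixes V_0 = 5 V.
KCL at each unknown node (sum of currents leaving = 0; resistances in Ω):
  Node 1: (V_1 - 5)/6.8 + (V_1 - V_2)/2700 + (V_1 - 0)/36 = 0
  Node 2: (V_2 - V_1)/2700 + (V_2 - 0)/9100 = 0
Collecting terms (coefficients in siemens):
  0.1752·V_1 - 0.0003704·V_2 = 0.7353
  0.0004803·V_2 - 0.0003704·V_1 = 0
Determinant D = (0.1752)(0.0004803) - (-0.0003704)(-0.0003704) = 0.00008401
V_1 = [(0.7353)(0.0004803) - (-0.0003704)(0)]/D = 4.204 V
V_2 = [(0.1752)(0) - (0.7353)(-0.0003704)]/D = 3.242 V
V_th = V_2 - V_3 = 3.242 - 0 = 3.242 V
Step 2 — R_th: zero the source — replace V1 by a short circuit (node 3 merges into node 0) — and find the resistance seen between A (node 2) and B (node 0).
Reduce the network between node 2 (A) and node 0 (B) by series/parallel combination:
  Rp1 = R1 ‖ R3 (parallel, both between nodes 0 and 1) = 1/(1/6.8 + 1/36) = 5.72 Ω
  Rs1 = R2 + Rp1 (series, joined only at node 1) = 2700 + 5.72 = 2706 Ω
  Rp2 = R4 ‖ Rs1 (parallel, both between nodes 0 and 2) = 1/(1/9100 + 1/2706) = 2086 Ω
R_th = 2.086 kΩ
I_n = V_th/R_th = 3.242/2086 = 0.001554 A, and R_n = R_th = 2.086 kΩ

Final answer: I_n = 0.001554 A, R_n = 2.086 kΩ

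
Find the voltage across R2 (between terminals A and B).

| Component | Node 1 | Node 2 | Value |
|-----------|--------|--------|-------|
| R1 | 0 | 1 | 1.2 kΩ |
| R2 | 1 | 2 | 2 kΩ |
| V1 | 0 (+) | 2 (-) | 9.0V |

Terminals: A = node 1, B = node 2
R1 and R2 are in series across V1 (node 0 → node 1 → node 2), and the output A–B is taken across R2, so this is a voltage divider.
Series current: I = V1/(R1 + R2) = 9/(1200 + 2000) = 9/3200 = 0.002812 A
V_R2 = I × R2 = V1 × R2/(R1 + R2) = 9 × 2000/3200 = 5.625 V

Final answer: 5.625 V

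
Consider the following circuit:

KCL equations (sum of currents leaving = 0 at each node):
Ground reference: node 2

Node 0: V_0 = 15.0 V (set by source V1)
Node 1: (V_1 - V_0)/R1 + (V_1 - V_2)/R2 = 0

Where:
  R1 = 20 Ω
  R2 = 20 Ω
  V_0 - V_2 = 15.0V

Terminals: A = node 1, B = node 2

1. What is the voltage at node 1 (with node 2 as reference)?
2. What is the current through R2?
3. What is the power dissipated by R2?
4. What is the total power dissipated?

Nodal analysis, taking node 2 as the 0 V reference.
Source V1 fixes V_0 = 15 V.
KCL at each unknown node (sum of currents leaving = 0; resistances in Ω):
  Node 1: (V_1 - 15)/20 + (V_1 - 0)/20 = 0
Collecting terms: 0.1 × V_1 = 0.75  =>  V_1 = 7.5 V
Part 1:
  Read off the nodal solution: V_1 = 7.5 V
Part 2:
  I_R2 = (V_1 - V_2)/R2 = (7.5 - 0)/20 = 0.375 A
  Magnitude: I_R2 = 0.375 A
Part 3:
  I_R2 = (V_1 - V_2)/R2 = (7.5 - 0)/20 = 0.375 A
  P_R2 = I_R2² × R2 = (0.375)² × 20 = 2.812 W
Part 4:
  Power in each resistor, P = (ΔV)²/R:
    P_R1 = (15 - 7.5)²/20 = 2.812 W
    P_R2 = (7.5 - 0)²/20 = 2.812 W
  P_total = P_R1 + P_R2 = 5.625 W

Final answers:
1. V_1 = 7.5 V
2. I_R2 = 0.375 A
3. P_R2 = 2.812 W
4. P_total = 5.625 W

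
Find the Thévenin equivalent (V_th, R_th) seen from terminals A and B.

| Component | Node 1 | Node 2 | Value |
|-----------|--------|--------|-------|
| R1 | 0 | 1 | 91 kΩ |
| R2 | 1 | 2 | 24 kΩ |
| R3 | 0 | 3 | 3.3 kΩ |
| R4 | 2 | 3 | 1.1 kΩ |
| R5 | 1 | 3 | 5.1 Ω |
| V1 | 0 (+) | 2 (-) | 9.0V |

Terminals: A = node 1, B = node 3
Step 1 — V_th is the open-circuit voltage V_A - V_B (nothing connected across the terminals).
Nodal analysis, taking node 2 as the 0 V reference.
Source V1 fixes V_0 = 9 V.
KCL at each unknown node (sum of currents leaving = 0; resistances in Ω):
  Node 1: (V_1 - 9)/91000 + (V_1 - 0)/24000 + (V_1 - V_3)/5.1 = 0
  Node 3: (V_3 - 9)/3300 + (V_3 - 0)/1100 + (V_3 - V_1)/5.1 = 0
Collecting terms (coefficients in siemens):
  0.1961·V_1 - 0.1961·V_3 = 0.0000989
  0.1973·V_3 - 0.1961·V_1 = 0.002727
Determinant D = (0.1961)(0.1973) - (-0.1961)(-0.1961) = 0.0002481
V_1 = [(0.0000989)(0.1973) - (-0.1961)(0.002727)]/D = 2.234 V
V_3 = [(0.1961)(0.002727) - (0.0000989)(-0.1961)]/D = 2.235 V
V_th = V_1 - V_3 = 2.234 - 2.235 = -0.00009565 V
Step 2 — R_th: zero the source — replace V1 by a short circuit (node 2 merges into node 0) — and find the resistance seen between A (node 1) and B (node 3).
Reduce the network between node 1 (A) and node 3 (B) by series/parallel combination:
  Rp1 = R1 ‖ R2 (parallel, both between nodes 0 and 1) = 1/(1/91000 + 1/24000) = 18990 Ω
  Rp2 = R3 ‖ R4 (parallel, both between nodes 0 and 3) = 1/(1/3300 + 1/1100) = 825 Ω
  Rs1 = Rp1 + Rp2 (series, joined only at node 0) = 18990 + 825 = 19820 Ω
  Rp3 = R5 ‖ Rs1 (parallel, both between nodes 1 and 3) = 1/(1/5.1 + 1/19820) = 5.099 Ω
R_th = 5.099 Ω

Final answer: V_th = -9.565e-05 V, R_th = 5.099 Ω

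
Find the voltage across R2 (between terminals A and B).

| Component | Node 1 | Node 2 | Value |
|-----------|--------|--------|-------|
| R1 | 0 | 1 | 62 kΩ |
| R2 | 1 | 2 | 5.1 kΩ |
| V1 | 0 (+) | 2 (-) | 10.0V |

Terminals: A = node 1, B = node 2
R1 and R2 are in series across V1 (node 0 → node 1 → node 2), and the output A–B is taken across R2, so this is a voltage divider.
Series current: I = V1/(R1 + R2) = 10/(62000 + 5100) = 10/67100 = 0.000149 A
V_R2 = I × R2 = V1 × R2/(R1 + R2) = 10 × 5100/67100 = 0.7601 V

Final answer: 0.7601 V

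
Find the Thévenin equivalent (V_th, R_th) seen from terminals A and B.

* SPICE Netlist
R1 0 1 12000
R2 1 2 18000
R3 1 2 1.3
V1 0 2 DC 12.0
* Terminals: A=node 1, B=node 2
Step 1 — V_th is the open-circuit voltage V_A - V_B (nothing connected across the terminals).
Nodal analysis, taking node 2 as the 0 V reference.
Source V1 fixes V_0 = 12 V.
KCL at each unknown node (sum of currents leaving = 0; resistances in Ω):
  Node 1: (V_1 - 12)/12000 + (V_1 - 0)/18000 + (V_1 - 0)/1.3 = 0
Collecting terms: 0.7694 × V_1 = 0.001  =>  V_1 = 0.0013 V
V_th = V_1 - V_2 = 0.0013 - 0 = 0.0013 V
Step 2 — R_th: zero the source — replace V1 by a short circuit (node 2 merges into node 0) — and find the resistance seen between A (node 1) and B (node 0).
Reduce the network between node 1 (A) and node 0 (B) by series/parallel combination:
  Rp1 = R1 ‖ R2 ‖ R3 (parallel, all between nodes 0 and 1) = 1/(1/12000 + 1/18000 + 1/1.3) = 1.3 Ω
R_th = 1.3 Ω

Final answer: V_th = 0.0013 V, R_th = 1.3 Ω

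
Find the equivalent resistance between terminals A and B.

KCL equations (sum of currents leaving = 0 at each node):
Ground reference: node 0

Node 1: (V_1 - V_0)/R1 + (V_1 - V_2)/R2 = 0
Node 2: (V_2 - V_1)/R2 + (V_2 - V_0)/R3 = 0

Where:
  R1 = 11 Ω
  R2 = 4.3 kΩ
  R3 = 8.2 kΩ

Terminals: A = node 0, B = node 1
Reduce the network between node 0 (A) and node 1 (B) by series/parallel combination:
  Rs1 = R3 + R2 (series, joined only at node 2) = 8200 + 4300 = 12500 Ω
  Rp1 = R1 ‖ Rs1 (parallel, both between nodes 0 and 1) = 1/(1/11 + 1/12500) = 10.99 Ω
R_eq = 10.99 Ω

Final answer: 10.99 Ω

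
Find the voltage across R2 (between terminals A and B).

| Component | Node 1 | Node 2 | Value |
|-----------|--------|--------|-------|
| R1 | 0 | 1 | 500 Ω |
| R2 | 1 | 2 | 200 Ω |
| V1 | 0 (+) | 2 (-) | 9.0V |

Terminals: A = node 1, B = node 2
R1 and R2 are in series across V1 (node 0 → node 1 → node 2), and the output A–B is taken across R2, so this is a voltage divider.
Series current: I = V1/(R1 + R2) = 9/(500 + 200) = 9/700 = 0.01286 A
V_R2 = I × R2 = V1 × R2/(R1 + R2) = 9 × 200/700 = 2.571 V

Final answer: 2.571 V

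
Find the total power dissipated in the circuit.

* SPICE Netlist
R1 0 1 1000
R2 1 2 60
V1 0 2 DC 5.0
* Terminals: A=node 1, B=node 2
Nodal analysis, taking node 2 as the 0 V reference.
Source V1 fixes V_0 = 5 V.
KCL at each unknown node (sum of currents leaving = 0; resistances in Ω):
  Node 1: (V_1 - 5)/1000 + (V_1 - 0)/60 = 0
Collecting terms: 0.01767 × V_1 = 0.005  =>  V_1 = 0.283 V
Power in each resistor, P = (ΔV)²/R:
  P_R1 = (5 - 0.283)²/1000 = 0.02225 W
  P_R2 = (0.283 - 0)²/60 = 0.001335 W
P_total = P_R1 + P_R2 = 0.02358 W

Final answer: 0.02358 W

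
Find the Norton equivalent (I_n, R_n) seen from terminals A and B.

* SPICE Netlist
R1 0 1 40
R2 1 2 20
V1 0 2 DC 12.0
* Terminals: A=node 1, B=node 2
Find the Thévenin equivalent first; then I_n = V_th/R_th and R_n = R_th.
Step 1 — V_th is the open-circuit voltage V_A - V_B (nothing connected across the terminals).
Nodal analysis, taking node 2 as the 0 V reference.
Source V1 fixes V_0 = 12 V.
KCL at each unknown node (sum of currents leaving = 0; resistances in Ω):
  Node 1: (V_1 - 12)/40 + (V_1 - 0)/20 = 0
Collecting terms: 0.075 × V_1 = 0.3  =>  V_1 = 4 V
V_th = V_1 - V_2 = 4 - 0 = 4 V
Step 2 — R_th: zero the source — replace V1 by a short circuit (node 2 merges into node 0) — and find the resistance seen between A (node 1) and B (node 0).
Reduce the network between node 1 (A) and node 0 (B) by series/parallel combination:
  Rp1 = R1 ‖ R2 (parallel, both between nodes 0 and 1) = 1/(1/40 + 1/20) = 13.33 Ω
R_th = 13.33 Ω
I_n = V_th/R_th = 4/13.33 = 0.3 A, and R_n = R_th = 13.33 Ω

Final answer: I_n = 0.3 A, R_n = 13.33 Ω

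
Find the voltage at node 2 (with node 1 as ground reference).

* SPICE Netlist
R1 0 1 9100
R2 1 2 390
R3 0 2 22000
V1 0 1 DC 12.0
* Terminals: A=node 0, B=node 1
Nodal analysis, taking node 1 as the 0 V reference.
Source V1 fixes V_0 = 12 V.
KCL at each unknown node (sum of currents leaving = 0; resistances in Ω):
  Node 2: (V_2 - 0)/390 + (V_2 - 12)/22000 = 0
Collecting terms: 0.00261 × V_2 = 0.0005455  =>  V_2 = 0.209 V
The requested potential is V_2 = 0.209 V.

Final answer: V_2 = 0.209 V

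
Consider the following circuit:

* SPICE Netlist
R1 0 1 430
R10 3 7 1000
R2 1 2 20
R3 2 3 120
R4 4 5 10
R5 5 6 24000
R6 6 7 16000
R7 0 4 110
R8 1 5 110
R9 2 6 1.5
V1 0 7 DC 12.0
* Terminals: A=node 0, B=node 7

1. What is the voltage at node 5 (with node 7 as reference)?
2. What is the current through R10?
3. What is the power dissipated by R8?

Nodal analysis, taking node 7 as the 0 V reference.
Source V1 fixes V_0 = 12 V.
KCL at each unknown node (sum of currents leaving = 0; resistances in Ω):
  Node 1: (V_1 - 12)/430 + (V_1 - V_2)/20 + (V_1 - V_5)/110 = 0
  Node 2: (V_2 - V_1)/20 + (V_2 - V_3)/120 + (V_2 - V_6)/1.5 = 0
  Node 3: (V_3 - V_2)/120 + (V_3 - 0)/1000 = 0
  Node 4: (V_4 - V_5)/10 + (V_4 - 12)/110 = 0
  Node 5: (V_5 - V_4)/10 + (V_5 - V_6)/24000 + (V_5 - V_1)/110 = 0
  Node 6: (V_6 - V_5)/24000 + (V_6 - 0)/16000 + (V_6 - V_2)/1.5 = 0
Collecting terms (coefficients in siemens):
  0.06142·V_1 - 0.05·V_2 - 0.009091·V_5 = 0.02791
  0.725·V_2 - 0.05·V_1 - 0.008333·V_3 - 0.6667·V_6 = 0
  0.009333·V_3 - 0.008333·V_2 = 0
  0.1091·V_4 - 0.1·V_5 = 0.1091
  0.1091·V_5 - 0.009091·V_1 - 0.1·V_4 - 0.00004167·V_6 = 0
  0.6668·V_6 - 0.6667·V_2 - 0.00004167·V_5 = 0
Solving these 6 simultaneous equations (Gaussian elimination) gives:
  V_1 = 10.52 V, V_2 = 10.33 V, V_3 = 9.221 V, V_4 = 11.29 V
  V_5 = 11.23 V, V_6 = 10.33 V
Part 1:
  Read off the nodal solution: V_5 = 11.23 V
Part 2:
  I_R10 = (V_3 - V_7)/R10 = (9.221 - 0)/1000 = 0.009221 A
  Magnitude: I_R10 = 0.009221 A
Part 3:
  I_R8 = (V_1 - V_5)/R8 = (10.52 - 11.23)/110 = -0.006397 A
  P_R8 = I_R8² × R8 = (-0.006397)² × 110 = 0.004501 W

Final answers:
1. V_5 = 11.23 V
2. I_R10 = 0.009221 A
3. P_R8 = 0.004501 W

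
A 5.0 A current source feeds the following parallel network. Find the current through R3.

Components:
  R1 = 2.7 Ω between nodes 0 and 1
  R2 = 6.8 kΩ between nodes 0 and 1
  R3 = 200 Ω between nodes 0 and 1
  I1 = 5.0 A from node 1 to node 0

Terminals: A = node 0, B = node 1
All resistors sit directly between nodes 0 and 1, so they are in parallel and share one voltage V; the full source current 5 A splits among them.
1/R_par = 1/2.7 + 1/6800 + 1/200 = 0.3755 S  =>  R_par = 2.663 Ω
V = I × R_par = 5 × 2.663 = 13.31 V
I_R3 = V/R3 = 13.31/200 = 0.06657 A

Final answer: 0.06657 A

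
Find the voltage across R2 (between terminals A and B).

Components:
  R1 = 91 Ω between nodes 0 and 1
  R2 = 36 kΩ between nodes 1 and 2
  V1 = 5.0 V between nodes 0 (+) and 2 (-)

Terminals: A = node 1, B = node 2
R1 and R2 are in series across V1 (node 0 → node 1 → node 2), and the output A–B is taken across R2, so this is a voltage divider.
Series current: I = V1/(R1 + R2) = 5/(91 + 36000) = 5/36090 = 0.0001385 A
V_R2 = I × R2 = V1 × R2/(R1 + R2) = 5 × 36000/36090 = 4.987 V

Final answer: 4.987 V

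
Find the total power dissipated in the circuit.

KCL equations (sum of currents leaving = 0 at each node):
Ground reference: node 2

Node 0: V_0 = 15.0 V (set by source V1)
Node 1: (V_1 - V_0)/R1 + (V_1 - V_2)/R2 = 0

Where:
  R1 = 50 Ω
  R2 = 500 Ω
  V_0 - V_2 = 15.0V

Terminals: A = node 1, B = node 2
Nodal analysis, taking node 2 as the 0 V reference.
Source V1 fixes V_0 = 15 V.
KCL at each unknown node (sum of currents leaving = 0; resistances in Ω):
  Node 1: (V_1 - 15)/50 + (V_1 - 0)/500 = 0
Collecting terms: 0.022 × V_1 = 0.3  =>  V_1 = 13.64 V
Power in each resistor, P = (ΔV)²/R:
  P_R1 = (15 - 13.64)²/50 = 0.03719 W
  P_R2 = (13.64 - 0)²/500 = 0.3719 W
P_total = P_R1 + P_R2 = 0.4091 W

Final answer: 0.4091 W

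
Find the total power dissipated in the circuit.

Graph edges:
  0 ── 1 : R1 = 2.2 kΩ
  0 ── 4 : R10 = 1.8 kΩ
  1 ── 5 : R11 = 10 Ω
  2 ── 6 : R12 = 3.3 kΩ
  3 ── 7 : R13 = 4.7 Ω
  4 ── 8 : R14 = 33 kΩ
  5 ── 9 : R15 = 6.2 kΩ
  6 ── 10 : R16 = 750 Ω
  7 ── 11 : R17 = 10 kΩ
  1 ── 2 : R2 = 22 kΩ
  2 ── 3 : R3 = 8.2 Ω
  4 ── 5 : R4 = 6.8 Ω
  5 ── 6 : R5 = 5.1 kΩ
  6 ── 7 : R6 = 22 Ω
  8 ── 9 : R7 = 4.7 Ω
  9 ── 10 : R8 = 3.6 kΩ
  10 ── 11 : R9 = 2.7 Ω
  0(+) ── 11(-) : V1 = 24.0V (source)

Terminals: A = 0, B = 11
Nodal analysis, taking node 11 as the 0 V reference.
Source V1 fixes V_0 = 24 V.
KCL at each unknown node (sum of currents leaving = 0; resistances in Ω):
  Node 1: (V_1 - 24)/2200 + (V_1 - V_2)/22000 + (V_1 - V_5)/10 = 0
  Node 2: (V_2 - V_1)/22000 + (V_2 - V_3)/8.2 + (V_2 - V_6)/3300 = 0
  Node 3: (V_3 - V_2)/8.2 + (V_3 - V_7)/4.7 = 0
  Node 4: (V_4 - V_5)/6.8 + (V_4 - 24)/1800 + (V_4 - V_8)/33000 = 0
  Node 5: (V_5 - V_4)/6.8 + (V_5 - V_6)/5100 + (V_5 - V_1)/10 + (V_5 - V_9)/6200 = 0
  Node 6: (V_6 - V_5)/5100 + (V_6 - V_7)/22 + (V_6 - V_2)/3300 + (V_6 - V_10)/750 = 0
  Node 7: (V_7 - V_6)/22 + (V_7 - V_3)/4.7 + (V_7 - 0)/10000 = 0
  Node 8: (V_8 - V_9)/4.7 + (V_8 - V_4)/33000 = 0
  Node 9: (V_9 - V_8)/4.7 + (V_9 - V_10)/3600 + (V_9 - V_5)/6200 = 0
  Node 10: (V_10 - V_9)/3600 + (V_10 - 0)/2.7 + (V_10 - V_6)/750 = 0
Collecting terms (coefficients in siemens):
  0.1005·V_1 - 0.00004545·V_2 - 0.1·V_5 = 0.01091
  0.1223·V_2 - 0.00004545·V_1 - 0.122·V_3 - 0.000303·V_6 = 0
  0.3347·V_3 - 0.122·V_2 - 0.2128·V_7 = 0
  0.1476·V_4 - 0.1471·V_5 - 0.0000303·V_8 = 0.01333
  0.2474·V_5 - 0.1·V_1 - 0.1471·V_4 - 0.0001961·V_6 - 0.0001613·V_9 = 0
  0.04729·V_6 - 0.000303·V_2 - 0.0001961·V_5 - 0.04545·V_7 - 0.001333·V_10 = 0
  0.2583·V_7 - 0.2128·V_3 - 0.04545·V_6 = 0
  0.2128·V_8 - 0.0000303·V_4 - 0.2128·V_9 = 0
  0.2132·V_9 - 0.0001613·V_5 - 0.2128·V_8 - 0.0002778·V_10 = 0
  0.372·V_10 - 0.001333·V_6 - 0.0002778·V_9 = 0
Solving these 10 simultaneous equations (Gaussian elimination) gives:
  V_1 = 18.23 V, V_2 = 2.657 V, V_3 = 2.651 V, V_4 = 18.23 V
  V_5 = 18.21 V, V_6 = 2.638 V, V_7 = 2.648 V, V_8 = 7.446 V
  V_9 = 7.445 V, V_10 = 0.01501 V
Power in each resistor, P = (ΔV)²/R:
  P_R1 = (24 - 18.23)²/2200 = 0.01512 W
  P_R2 = (18.23 - 2.657)²/22000 = 0.01103 W
  P_R3 = (2.657 - 2.651)²/8.2 = 0.000004045 W
  P_R4 = (18.23 - 18.21)²/6.8 = 0.00005629 W
  P_R5 = (18.21 - 2.638)²/5100 = 0.04757 W
  P_R6 = (2.638 - 2.648)²/22 = 0.000004212 W
  P_R7 = (7.446 - 7.445)²/4.7 = 0.0000005022 W
  P_R8 = (7.445 - 0.01501)²/3600 = 0.01533 W
  P_R9 = (0.01501 - 0)²/2.7 = 0.0000835 W
  P_R10 = (24 - 18.23)²/1800 = 0.01848 W
  P_R11 = (18.23 - 18.21)²/10 = 0.00003662 W
  P_R12 = (2.657 - 2.638)²/3300 = 0.0000001058 W
  P_R13 = (2.651 - 2.648)²/4.7 = 0.000002318 W
  P_R14 = (18.23 - 7.446)²/33000 = 0.003526 W
  P_R15 = (18.21 - 7.445)²/6200 = 0.0187 W
  P_R16 = (2.638 - 0.01501)²/750 = 0.009173 W
  P_R17 = (2.648 - 0)²/10000 = 0.0007009 W
P_total = P_R1 + P_R2 + P_R3 + P_R4 + P_R5 + P_R6 + P_R7 + P_R8 + P_R9 + P_R10 + P_R11 + P_R12 + P_R13 + P_R14 + P_R15 + P_R16 + P_R17 = 0.1398 W

Final answer: 0.1398 W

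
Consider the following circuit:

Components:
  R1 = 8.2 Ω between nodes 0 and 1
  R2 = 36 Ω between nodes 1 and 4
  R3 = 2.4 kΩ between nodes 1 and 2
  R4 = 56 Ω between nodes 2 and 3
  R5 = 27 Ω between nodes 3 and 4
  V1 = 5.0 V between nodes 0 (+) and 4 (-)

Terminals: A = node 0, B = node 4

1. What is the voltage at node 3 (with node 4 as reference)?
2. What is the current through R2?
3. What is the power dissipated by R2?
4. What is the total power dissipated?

Nodal analysis, taking node 4 as the 0 V reference.
Source V1 fixes V_0 = 5 V.
KCL at each unknown node (sum of currents leaving = 0; resistances in Ω):
  Node 1: (V_1 - 5)/8.2 + (V_1 - 0)/36 + (V_1 - V_2)/2400 = 0
  Node 2: (V_2 - V_1)/2400 + (V_2 - V_3)/56 = 0
  Node 3: (V_3 - V_2)/56 + (V_3 - 0)/27 = 0
Collecting terms (coefficients in siemens):
  0.1501·V_1 - 0.0004167·V_2 = 0.6098
  0.01827·V_2 - 0.0004167·V_1 - 0.01786·V_3 = 0
  0.05489·V_3 - 0.01786·V_2 = 0
Solving these 3 simultaneous equations (Gaussian elimination) gives:
  V_1 = 4.061 V, V_2 = 0.1358 V, V_3 = 0.04416 V
Part 1:
  Read off the nodal solution: V_3 = 0.04416 V
Part 2:
  I_R2 = (V_1 - V_4)/R2 = (4.061 - 0)/36 = 0.1128 A
  Magnitude: I_R2 = 0.1128 A
Part 3:
  I_R2 = (V_1 - V_4)/R2 = (4.061 - 0)/36 = 0.1128 A
  P_R2 = I_R2² × R2 = (0.1128)² × 36 = 0.4582 W
Part 4:
  Power in each resistor, P = (ΔV)²/R:
    P_R1 = (5 - 4.061)²/8.2 = 0.1074 W
    P_R2 = (4.061 - 0)²/36 = 0.4582 W
    P_R3 = (4.061 - 0.1358)²/2400 = 0.006421 W
    P_R4 = (0.1358 - 0.04416)²/56 = 0.0001498 W
    P_R5 = (0.04416 - 0)²/27 = 0.00007224 W
  P_total = P_R1 + P_R2 + P_R3 + P_R4 + P_R5 = 0.5723 W

Final answers:
1. V_3 = 0.04416 V
2. I_R2 = 0.1128 A
3. P_R2 = 0.4582 W
4. P_total = 0.5723 W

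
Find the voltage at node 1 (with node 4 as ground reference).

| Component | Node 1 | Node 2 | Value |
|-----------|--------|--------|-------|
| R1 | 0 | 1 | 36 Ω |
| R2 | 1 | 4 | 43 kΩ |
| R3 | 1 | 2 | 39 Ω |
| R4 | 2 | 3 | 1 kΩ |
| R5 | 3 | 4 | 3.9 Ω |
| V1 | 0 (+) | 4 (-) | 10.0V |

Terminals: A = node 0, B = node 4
Nodal analysis, taking node 4 as the 0 V reference.
Source V1 fixes V_0 = 10 V.
KCL at each unknown node (sum of currents leaving = 0; resistances in Ω):
  Node 1: (V_1 - 10)/36 + (V_1 - 0)/43000 + (V_1 - V_2)/39 = 0
  Node 2: (V_2 - V_1)/39 + (V_2 - V_3)/1000 = 0
  Node 3: (V_3 - V_2)/1000 + (V_3 - 0)/3.9 = 0
Collecting terms (coefficients in siemens):
  0.05344·V_1 - 0.02564·V_2 = 0.2778
  0.02664·V_2 - 0.02564·V_1 - 0.001·V_3 = 0
  0.2574·V_3 - 0.001·V_2 = 0
Solving these 3 simultaneous equations (Gaussian elimination) gives:
  V_1 = 9.659 V, V_2 = 9.297 V, V_3 = 0.03612 V
The requested potential is V_1 = 9.659 V.

Final answer: V_1 = 9.659 V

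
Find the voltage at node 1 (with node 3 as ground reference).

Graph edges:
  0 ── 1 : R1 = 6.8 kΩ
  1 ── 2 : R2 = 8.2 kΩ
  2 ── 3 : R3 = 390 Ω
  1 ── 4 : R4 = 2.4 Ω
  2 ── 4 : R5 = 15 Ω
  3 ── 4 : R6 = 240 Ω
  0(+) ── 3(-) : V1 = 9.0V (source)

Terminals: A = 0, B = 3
Nodal analysis, taking node 3 as the 0 V reference.
Source V1 fixes V_0 = 9 V.
KCL at each unknown node (sum of currents leaving = 0; resistances in Ω):
  Node 1: (V_1 - 9)/6800 + (V_1 - V_2)/8200 + (V_1 - V_4)/2.4 = 0
  Node 2: (V_2 - V_1)/8200 + (V_2 - 0)/390 + (V_2 - V_4)/15 = 0
  Node 4: (V_4 - V_1)/2.4 + (V_4 - V_2)/15 + (V_4 - 0)/240 = 0
Collecting terms (coefficients in siemens):
  0.4169·V_1 - 0.000122·V_2 - 0.4167·V_4 = 0.001324
  0.06935·V_2 - 0.000122·V_1 - 0.06667·V_4 = 0
  0.4875·V_4 - 0.4167·V_1 - 0.06667·V_2 = 0
Solving these 3 simultaneous equations (Gaussian elimination) gives:
  V_1 = 0.1982 V, V_2 = 0.1878 V, V_4 = 0.1951 V
The requested potential is V_1 = 0.1982 V.

Final answer: V_1 = 0.1982 V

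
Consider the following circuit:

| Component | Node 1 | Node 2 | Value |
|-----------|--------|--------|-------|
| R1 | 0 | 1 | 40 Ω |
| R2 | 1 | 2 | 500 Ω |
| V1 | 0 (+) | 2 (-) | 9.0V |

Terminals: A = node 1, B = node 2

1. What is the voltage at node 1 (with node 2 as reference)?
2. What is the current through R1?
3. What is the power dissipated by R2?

Nodal analysis, taking node 2 as the 0 V reference.
Source V1 fixes V_0 = 9 V.
KCL at each unknown node (sum of currents leaving = 0; resistances in Ω):
  Node 1: (V_1 - 9)/40 + (V_1 - 0)/500 = 0
Collecting terms: 0.027 × V_1 = 0.225  =>  V_1 = 8.333 V
Part 1:
  Read off the nodal solution: V_1 = 8.333 V
Part 2:
  I_R1 = (V_0 - V_1)/R1 = (9 - 8.333)/40 = 0.01667 A
  Magnitude: I_R1 = 0.01667 A
Part 3:
  I_R2 = (V_1 - V_2)/R2 = (8.333 - 0)/500 = 0.01667 A
  P_R2 = I_R2² × R2 = (0.01667)² × 500 = 0.1389 W

Final answers:
1. V_1 = 8.333 V
2. I_R1 = 0.01667 A
3. P_R2 = 0.1389 W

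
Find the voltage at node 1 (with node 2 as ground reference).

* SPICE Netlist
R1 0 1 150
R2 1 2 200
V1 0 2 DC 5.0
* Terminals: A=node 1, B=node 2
Nodal analysis, taking node 2 as the 0 V reference.
Source V1 fixes V_0 = 5 V.
KCL at each unknown node (sum of currents leaving = 0; resistances in Ω):
  Node 1: (V_1 - 5)/150 + (V_1 - 0)/200 = 0
Collecting terms: 0.01167 × V_1 = 0.03333  =>  V_1 = 2.857 V
The requested potential is V_1 = 2.857 V.

Final answer: V_1 = 2.857 V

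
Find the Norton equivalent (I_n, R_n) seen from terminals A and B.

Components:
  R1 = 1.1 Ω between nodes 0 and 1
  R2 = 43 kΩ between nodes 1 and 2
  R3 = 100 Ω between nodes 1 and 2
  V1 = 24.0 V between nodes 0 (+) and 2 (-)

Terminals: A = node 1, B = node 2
Find the Thévenin equivalent first; then I_n = V_th/R_th and R_n = R_th.
Step 1 — V_th is the open-circuit voltage V_A - V_B (nothing connected across the terminals).
Nodal analysis, taking node 2 as the 0 V reference.
Source V1 fixes V_0 = 24 V.
KCL at each unknown node (sum of currents leaving = 0; resistances in Ω):
  Node 1: (V_1 - 24)/1.1 + (V_1 - 0)/43000 + (V_1 - 0)/100 = 0
Collecting terms: 0.9191 × V_1 = 21.82  =>  V_1 = 23.74 V
V_th = V_1 - V_2 = 23.74 - 0 = 23.74 V
Step 2 — R_th: zero the source — replace V1 by a short circuit (node 2 merges into node 0) — and find the resistance seen between A (node 1) and B (node 0).
Reduce the network between node 1 (A) and node 0 (B) by series/parallel combination:
  Rp1 = R1 ‖ R2 ‖ R3 (parallel, all between nodes 0 and 1) = 1/(1/1.1 + 1/43000 + 1/100) = 1.088 Ω
R_th = 1.088 Ω
I_n = V_th/R_th = 23.74/1.088 = 21.82 A, and R_n = R_th = 1.088 Ω

Final answer: I_n = 21.82 A, R_n = 1.088 Ω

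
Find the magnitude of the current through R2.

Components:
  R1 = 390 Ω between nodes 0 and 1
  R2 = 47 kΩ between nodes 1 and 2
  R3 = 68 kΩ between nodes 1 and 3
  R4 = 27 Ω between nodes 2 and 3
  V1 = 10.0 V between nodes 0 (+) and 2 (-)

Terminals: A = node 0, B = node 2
Nodal analysis, taking node 2 as the 0 V reference.
Source V1 fixes V_0 = 10 V.
KCL at each unknown node (sum of currents leaving = 0; resistances in Ω):
  Node 1: (V_1 - 10)/390 + (V_1 - 0)/47000 + (V_1 - V_3)/68000 = 0
  Node 3: (V_3 - V_1)/68000 + (V_3 - 0)/27 = 0
Collecting terms (coefficients in siemens):
  0.0026·V_1 - 0.00001471·V_3 = 0.02564
  0.03705·V_3 - 0.00001471·V_1 = 0
Determinant D = (0.0026)(0.03705) - (-0.00001471)(-0.00001471) = 0.00009634
V_1 = [(0.02564)(0.03705) - (-0.00001471)(0)]/D = 9.862 V
V_3 = [(0.0026)(0) - (0.02564)(-0.00001471)]/D = 0.003914 V
I_R2 = (V_1 - V_2)/R2 = (9.862 - 0)/47000 = 0.0002098 A
|I_R2| = 0.0002098 A

Final answer: |I_R2| = 0.0002098 A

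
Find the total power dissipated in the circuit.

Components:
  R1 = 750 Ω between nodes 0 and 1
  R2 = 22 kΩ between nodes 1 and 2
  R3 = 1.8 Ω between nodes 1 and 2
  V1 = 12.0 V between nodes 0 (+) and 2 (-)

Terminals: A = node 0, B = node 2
Nodal analysis, taking node 2 as the 0 V reference.
Source V1 fixes V_0 = 12 V.
KCL at each unknown node (sum of currents leaving = 0; resistances in Ω):
  Node 1: (V_1 - 12)/750 + (V_1 - 0)/22000 + (V_1 - 0)/1.8 = 0
Collecting terms: 0.5569 × V_1 = 0.016  =>  V_1 = 0.02873 V
Power in each resistor, P = (ΔV)²/R:
  P_R1 = (12 - 0.02873)²/750 = 0.1911 W
  P_R2 = (0.02873 - 0)²/22000 = 0.00000003752 W
  P_R3 = (0.02873 - 0)²/1.8 = 0.0004585 W
P_total = P_R1 + P_R2 + P_R3 = 0.1915 W

Final answer: 0.1915 W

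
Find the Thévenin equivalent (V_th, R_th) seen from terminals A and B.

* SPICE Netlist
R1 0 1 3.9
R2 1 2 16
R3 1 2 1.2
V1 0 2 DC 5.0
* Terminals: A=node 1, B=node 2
Step 1 — V_th is the open-circuit voltage V_A - V_B (nothing connected across the terminals).
Nodal analysis, taking node 2 as the 0 V reference.
Source V1 fixes V_0 = 5 V.
KCL at each unknown node (sum of currents leaving = 0; resistances in Ω):
  Node 1: (V_1 - 5)/3.9 + (V_1 - 0)/16 + (V_1 - 0)/1.2 = 0
Collecting terms: 1.152 × V_1 = 1.282  =>  V_1 = 1.113 V
V_th = V_1 - V_2 = 1.113 - 0 = 1.113 V
Step 2 — R_th: zero the source — replace V1 by a short circuit (node 2 merges into node 0) — and find the resistance seen between A (node 1) and B (node 0).
Reduce the network between node 1 (A) and node 0 (B) by series/parallel combination:
  Rp1 = R1 ‖ R2 ‖ R3 (parallel, all between nodes 0 and 1) = 1/(1/3.9 + 1/16 + 1/1.2) = 0.8679 Ω
R_th = 0.8679 Ω

Final answer: V_th = 1.113 V, R_th = 0.8679 Ω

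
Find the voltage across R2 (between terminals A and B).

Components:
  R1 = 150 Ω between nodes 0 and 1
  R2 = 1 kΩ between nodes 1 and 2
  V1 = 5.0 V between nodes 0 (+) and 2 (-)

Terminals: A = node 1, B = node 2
R1 and R2 are in series across V1 (node 0 → node 1 → node 2), and the output A–B is taken across R2, so this is a voltage divider.
Series current: I = V1/(R1 + R2) = 5/(150 + 1000) = 5/1150 = 0.004348 A
V_R2 = I × R2 = V1 × R2/(R1 + R2) = 5 × 1000/1150 = 4.348 V

Final answer: 4.348 V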